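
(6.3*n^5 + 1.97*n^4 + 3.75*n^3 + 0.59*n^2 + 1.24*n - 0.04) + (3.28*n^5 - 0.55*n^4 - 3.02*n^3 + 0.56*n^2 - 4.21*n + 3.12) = 9.58*n^5 + 1.42*n^4 + 0.73*n^3 + 1.15*n^2 - 2.97*n + 3.08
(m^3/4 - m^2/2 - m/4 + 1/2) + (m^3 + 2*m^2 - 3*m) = 5*m^3/4 + 3*m^2/2 - 13*m/4 + 1/2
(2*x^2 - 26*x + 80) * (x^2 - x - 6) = 2*x^4 - 28*x^3 + 94*x^2 + 76*x - 480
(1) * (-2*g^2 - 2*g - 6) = -2*g^2 - 2*g - 6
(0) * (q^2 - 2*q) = 0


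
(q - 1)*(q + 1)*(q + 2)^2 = q^4 + 4*q^3 + 3*q^2 - 4*q - 4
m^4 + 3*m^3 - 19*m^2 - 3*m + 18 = (m - 3)*(m - 1)*(m + 1)*(m + 6)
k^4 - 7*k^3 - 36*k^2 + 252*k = k*(k - 7)*(k - 6)*(k + 6)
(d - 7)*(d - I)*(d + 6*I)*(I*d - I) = I*d^4 - 5*d^3 - 8*I*d^3 + 40*d^2 + 13*I*d^2 - 35*d - 48*I*d + 42*I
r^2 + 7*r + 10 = (r + 2)*(r + 5)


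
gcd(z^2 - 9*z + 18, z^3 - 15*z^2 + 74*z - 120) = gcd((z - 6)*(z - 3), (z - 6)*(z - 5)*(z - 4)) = z - 6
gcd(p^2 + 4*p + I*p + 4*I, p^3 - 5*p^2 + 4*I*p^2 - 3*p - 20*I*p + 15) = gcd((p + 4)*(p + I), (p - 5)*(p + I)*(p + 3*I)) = p + I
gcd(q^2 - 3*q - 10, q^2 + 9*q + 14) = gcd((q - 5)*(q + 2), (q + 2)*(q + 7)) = q + 2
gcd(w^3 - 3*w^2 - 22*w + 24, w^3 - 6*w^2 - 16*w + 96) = w^2 - 2*w - 24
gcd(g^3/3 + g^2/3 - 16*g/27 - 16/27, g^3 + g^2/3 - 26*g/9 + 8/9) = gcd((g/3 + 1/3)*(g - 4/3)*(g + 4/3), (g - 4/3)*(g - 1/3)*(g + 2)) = g - 4/3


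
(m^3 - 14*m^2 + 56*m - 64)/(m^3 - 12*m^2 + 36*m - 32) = (m - 4)/(m - 2)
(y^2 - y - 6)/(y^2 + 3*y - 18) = (y + 2)/(y + 6)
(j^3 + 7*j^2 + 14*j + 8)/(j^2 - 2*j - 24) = (j^2 + 3*j + 2)/(j - 6)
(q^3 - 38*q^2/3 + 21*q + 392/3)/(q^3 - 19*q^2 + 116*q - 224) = (q + 7/3)/(q - 4)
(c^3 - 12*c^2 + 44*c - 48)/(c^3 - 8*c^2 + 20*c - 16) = (c - 6)/(c - 2)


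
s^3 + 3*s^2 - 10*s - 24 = (s - 3)*(s + 2)*(s + 4)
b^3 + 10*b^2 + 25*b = b*(b + 5)^2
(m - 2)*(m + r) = m^2 + m*r - 2*m - 2*r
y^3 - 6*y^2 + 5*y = y*(y - 5)*(y - 1)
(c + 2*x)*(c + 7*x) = c^2 + 9*c*x + 14*x^2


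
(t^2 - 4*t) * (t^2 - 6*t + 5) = t^4 - 10*t^3 + 29*t^2 - 20*t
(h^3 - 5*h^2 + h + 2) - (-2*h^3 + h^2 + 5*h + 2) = 3*h^3 - 6*h^2 - 4*h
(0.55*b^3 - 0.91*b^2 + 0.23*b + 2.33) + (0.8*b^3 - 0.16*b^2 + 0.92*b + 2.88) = 1.35*b^3 - 1.07*b^2 + 1.15*b + 5.21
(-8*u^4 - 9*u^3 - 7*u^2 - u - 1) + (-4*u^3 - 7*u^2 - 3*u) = -8*u^4 - 13*u^3 - 14*u^2 - 4*u - 1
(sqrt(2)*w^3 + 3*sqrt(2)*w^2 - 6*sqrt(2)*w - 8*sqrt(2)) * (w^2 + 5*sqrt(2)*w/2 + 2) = sqrt(2)*w^5 + 3*sqrt(2)*w^4 + 5*w^4 - 4*sqrt(2)*w^3 + 15*w^3 - 30*w^2 - 2*sqrt(2)*w^2 - 40*w - 12*sqrt(2)*w - 16*sqrt(2)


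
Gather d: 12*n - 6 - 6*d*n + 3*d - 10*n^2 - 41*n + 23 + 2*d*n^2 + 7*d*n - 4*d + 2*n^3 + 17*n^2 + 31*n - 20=d*(2*n^2 + n - 1) + 2*n^3 + 7*n^2 + 2*n - 3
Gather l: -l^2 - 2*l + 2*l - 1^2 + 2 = 1 - l^2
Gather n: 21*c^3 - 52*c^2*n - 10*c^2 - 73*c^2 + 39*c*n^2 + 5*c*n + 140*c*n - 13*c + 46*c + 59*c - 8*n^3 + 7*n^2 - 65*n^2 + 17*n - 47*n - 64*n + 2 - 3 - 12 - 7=21*c^3 - 83*c^2 + 92*c - 8*n^3 + n^2*(39*c - 58) + n*(-52*c^2 + 145*c - 94) - 20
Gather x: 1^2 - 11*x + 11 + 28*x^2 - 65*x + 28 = 28*x^2 - 76*x + 40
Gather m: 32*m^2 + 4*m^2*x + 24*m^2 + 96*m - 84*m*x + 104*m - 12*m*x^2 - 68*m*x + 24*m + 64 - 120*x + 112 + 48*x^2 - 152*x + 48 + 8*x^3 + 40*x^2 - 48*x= m^2*(4*x + 56) + m*(-12*x^2 - 152*x + 224) + 8*x^3 + 88*x^2 - 320*x + 224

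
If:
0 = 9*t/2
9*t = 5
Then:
No Solution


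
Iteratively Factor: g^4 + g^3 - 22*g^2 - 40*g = (g - 5)*(g^3 + 6*g^2 + 8*g) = (g - 5)*(g + 2)*(g^2 + 4*g) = g*(g - 5)*(g + 2)*(g + 4)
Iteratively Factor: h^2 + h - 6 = (h - 2)*(h + 3)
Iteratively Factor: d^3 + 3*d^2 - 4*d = (d)*(d^2 + 3*d - 4) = d*(d - 1)*(d + 4)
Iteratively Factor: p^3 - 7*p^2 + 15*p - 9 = (p - 3)*(p^2 - 4*p + 3) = (p - 3)*(p - 1)*(p - 3)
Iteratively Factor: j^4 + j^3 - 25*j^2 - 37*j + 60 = (j + 3)*(j^3 - 2*j^2 - 19*j + 20) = (j + 3)*(j + 4)*(j^2 - 6*j + 5) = (j - 1)*(j + 3)*(j + 4)*(j - 5)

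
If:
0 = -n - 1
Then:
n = -1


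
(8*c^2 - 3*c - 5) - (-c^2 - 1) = 9*c^2 - 3*c - 4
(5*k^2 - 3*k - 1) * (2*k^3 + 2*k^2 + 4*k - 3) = 10*k^5 + 4*k^4 + 12*k^3 - 29*k^2 + 5*k + 3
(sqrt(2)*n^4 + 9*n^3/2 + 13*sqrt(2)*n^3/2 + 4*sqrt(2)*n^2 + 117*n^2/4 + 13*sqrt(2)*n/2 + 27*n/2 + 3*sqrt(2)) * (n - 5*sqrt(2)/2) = sqrt(2)*n^5 - n^4/2 + 13*sqrt(2)*n^4/2 - 29*sqrt(2)*n^3/4 - 13*n^3/4 - 533*sqrt(2)*n^2/8 - 13*n^2/2 - 123*sqrt(2)*n/4 - 65*n/2 - 15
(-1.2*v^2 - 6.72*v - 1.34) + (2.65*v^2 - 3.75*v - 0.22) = 1.45*v^2 - 10.47*v - 1.56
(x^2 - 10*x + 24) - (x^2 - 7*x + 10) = 14 - 3*x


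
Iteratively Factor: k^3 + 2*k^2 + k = (k + 1)*(k^2 + k) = (k + 1)^2*(k)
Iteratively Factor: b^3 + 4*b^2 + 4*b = (b)*(b^2 + 4*b + 4) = b*(b + 2)*(b + 2)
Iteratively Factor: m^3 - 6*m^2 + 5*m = (m)*(m^2 - 6*m + 5) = m*(m - 1)*(m - 5)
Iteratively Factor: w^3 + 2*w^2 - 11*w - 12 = (w + 4)*(w^2 - 2*w - 3) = (w - 3)*(w + 4)*(w + 1)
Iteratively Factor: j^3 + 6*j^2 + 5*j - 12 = (j + 3)*(j^2 + 3*j - 4) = (j + 3)*(j + 4)*(j - 1)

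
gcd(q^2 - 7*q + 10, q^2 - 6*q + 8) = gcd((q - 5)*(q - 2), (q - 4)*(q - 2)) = q - 2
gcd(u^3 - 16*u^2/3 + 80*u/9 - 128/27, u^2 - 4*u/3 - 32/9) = u - 8/3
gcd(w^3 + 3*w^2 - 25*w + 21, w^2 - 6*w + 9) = w - 3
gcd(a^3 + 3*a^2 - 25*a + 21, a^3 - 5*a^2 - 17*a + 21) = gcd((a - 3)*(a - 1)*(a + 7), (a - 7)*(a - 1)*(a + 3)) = a - 1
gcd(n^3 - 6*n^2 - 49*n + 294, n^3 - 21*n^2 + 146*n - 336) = n^2 - 13*n + 42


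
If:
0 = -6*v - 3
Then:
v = -1/2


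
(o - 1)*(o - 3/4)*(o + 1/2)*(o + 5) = o^4 + 15*o^3/4 - 51*o^2/8 - o/4 + 15/8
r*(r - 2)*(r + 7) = r^3 + 5*r^2 - 14*r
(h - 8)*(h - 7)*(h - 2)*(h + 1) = h^4 - 16*h^3 + 69*h^2 - 26*h - 112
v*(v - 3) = v^2 - 3*v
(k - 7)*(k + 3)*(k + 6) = k^3 + 2*k^2 - 45*k - 126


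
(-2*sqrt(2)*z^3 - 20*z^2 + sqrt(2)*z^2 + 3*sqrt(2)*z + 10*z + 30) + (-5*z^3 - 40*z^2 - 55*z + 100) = -5*z^3 - 2*sqrt(2)*z^3 - 60*z^2 + sqrt(2)*z^2 - 45*z + 3*sqrt(2)*z + 130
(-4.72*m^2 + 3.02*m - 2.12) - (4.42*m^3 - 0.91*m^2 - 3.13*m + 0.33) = -4.42*m^3 - 3.81*m^2 + 6.15*m - 2.45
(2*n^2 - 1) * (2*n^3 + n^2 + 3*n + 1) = 4*n^5 + 2*n^4 + 4*n^3 + n^2 - 3*n - 1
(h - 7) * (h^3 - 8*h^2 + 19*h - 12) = h^4 - 15*h^3 + 75*h^2 - 145*h + 84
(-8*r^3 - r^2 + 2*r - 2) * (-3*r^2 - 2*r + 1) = 24*r^5 + 19*r^4 - 12*r^3 + r^2 + 6*r - 2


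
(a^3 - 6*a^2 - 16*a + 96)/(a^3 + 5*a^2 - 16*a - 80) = (a - 6)/(a + 5)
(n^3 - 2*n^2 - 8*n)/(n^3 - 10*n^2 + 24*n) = (n + 2)/(n - 6)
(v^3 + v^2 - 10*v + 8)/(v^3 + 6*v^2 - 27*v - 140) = (v^2 - 3*v + 2)/(v^2 + 2*v - 35)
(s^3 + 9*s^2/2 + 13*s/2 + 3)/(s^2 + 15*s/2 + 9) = (s^2 + 3*s + 2)/(s + 6)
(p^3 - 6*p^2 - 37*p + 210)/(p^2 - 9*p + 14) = (p^2 + p - 30)/(p - 2)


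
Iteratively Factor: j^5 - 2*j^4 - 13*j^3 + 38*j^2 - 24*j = (j - 2)*(j^4 - 13*j^2 + 12*j) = (j - 3)*(j - 2)*(j^3 + 3*j^2 - 4*j) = (j - 3)*(j - 2)*(j + 4)*(j^2 - j) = (j - 3)*(j - 2)*(j - 1)*(j + 4)*(j)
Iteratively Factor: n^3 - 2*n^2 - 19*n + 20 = (n - 5)*(n^2 + 3*n - 4) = (n - 5)*(n + 4)*(n - 1)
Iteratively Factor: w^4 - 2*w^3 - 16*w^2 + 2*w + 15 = (w - 1)*(w^3 - w^2 - 17*w - 15) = (w - 1)*(w + 3)*(w^2 - 4*w - 5) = (w - 5)*(w - 1)*(w + 3)*(w + 1)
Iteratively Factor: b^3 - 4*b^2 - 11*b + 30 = (b - 2)*(b^2 - 2*b - 15) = (b - 2)*(b + 3)*(b - 5)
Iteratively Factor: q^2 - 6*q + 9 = (q - 3)*(q - 3)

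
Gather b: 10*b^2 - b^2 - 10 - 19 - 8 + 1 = 9*b^2 - 36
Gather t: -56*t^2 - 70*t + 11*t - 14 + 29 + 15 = -56*t^2 - 59*t + 30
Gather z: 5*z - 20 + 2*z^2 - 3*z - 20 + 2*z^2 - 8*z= 4*z^2 - 6*z - 40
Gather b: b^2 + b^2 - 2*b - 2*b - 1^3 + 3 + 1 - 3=2*b^2 - 4*b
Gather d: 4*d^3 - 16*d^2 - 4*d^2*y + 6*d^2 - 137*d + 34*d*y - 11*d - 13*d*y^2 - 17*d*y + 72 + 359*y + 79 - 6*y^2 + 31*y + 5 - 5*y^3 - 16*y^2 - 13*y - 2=4*d^3 + d^2*(-4*y - 10) + d*(-13*y^2 + 17*y - 148) - 5*y^3 - 22*y^2 + 377*y + 154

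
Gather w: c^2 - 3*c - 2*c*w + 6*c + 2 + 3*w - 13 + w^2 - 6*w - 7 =c^2 + 3*c + w^2 + w*(-2*c - 3) - 18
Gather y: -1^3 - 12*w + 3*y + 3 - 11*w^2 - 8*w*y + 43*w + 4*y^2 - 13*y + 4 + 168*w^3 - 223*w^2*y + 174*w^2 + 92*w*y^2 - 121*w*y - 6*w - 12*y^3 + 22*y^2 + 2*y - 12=168*w^3 + 163*w^2 + 25*w - 12*y^3 + y^2*(92*w + 26) + y*(-223*w^2 - 129*w - 8) - 6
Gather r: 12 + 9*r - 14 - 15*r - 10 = -6*r - 12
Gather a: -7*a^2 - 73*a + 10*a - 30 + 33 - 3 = -7*a^2 - 63*a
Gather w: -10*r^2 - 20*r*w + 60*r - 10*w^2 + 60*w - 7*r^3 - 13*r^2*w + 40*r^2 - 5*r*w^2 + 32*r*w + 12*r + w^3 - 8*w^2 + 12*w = -7*r^3 + 30*r^2 + 72*r + w^3 + w^2*(-5*r - 18) + w*(-13*r^2 + 12*r + 72)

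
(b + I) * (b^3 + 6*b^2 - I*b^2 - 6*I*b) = b^4 + 6*b^3 + b^2 + 6*b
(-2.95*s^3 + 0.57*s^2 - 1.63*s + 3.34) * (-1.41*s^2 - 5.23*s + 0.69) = 4.1595*s^5 + 14.6248*s^4 - 2.7183*s^3 + 4.2088*s^2 - 18.5929*s + 2.3046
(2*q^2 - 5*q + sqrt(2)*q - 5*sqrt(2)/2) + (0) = 2*q^2 - 5*q + sqrt(2)*q - 5*sqrt(2)/2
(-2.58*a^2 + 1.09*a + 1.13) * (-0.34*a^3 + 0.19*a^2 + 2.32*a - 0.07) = 0.8772*a^5 - 0.8608*a^4 - 6.1627*a^3 + 2.9241*a^2 + 2.5453*a - 0.0791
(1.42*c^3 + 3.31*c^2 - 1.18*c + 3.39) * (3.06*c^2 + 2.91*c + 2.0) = 4.3452*c^5 + 14.2608*c^4 + 8.8613*c^3 + 13.5596*c^2 + 7.5049*c + 6.78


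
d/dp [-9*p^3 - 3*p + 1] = -27*p^2 - 3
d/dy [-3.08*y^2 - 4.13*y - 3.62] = -6.16*y - 4.13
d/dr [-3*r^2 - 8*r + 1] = -6*r - 8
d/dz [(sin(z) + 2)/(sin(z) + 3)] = cos(z)/(sin(z) + 3)^2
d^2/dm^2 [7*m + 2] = 0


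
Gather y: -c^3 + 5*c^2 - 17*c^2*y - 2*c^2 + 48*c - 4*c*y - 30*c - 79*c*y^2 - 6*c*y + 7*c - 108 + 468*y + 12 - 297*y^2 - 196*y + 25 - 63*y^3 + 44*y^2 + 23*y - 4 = -c^3 + 3*c^2 + 25*c - 63*y^3 + y^2*(-79*c - 253) + y*(-17*c^2 - 10*c + 295) - 75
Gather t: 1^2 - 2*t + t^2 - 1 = t^2 - 2*t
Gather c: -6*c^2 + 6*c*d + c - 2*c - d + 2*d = -6*c^2 + c*(6*d - 1) + d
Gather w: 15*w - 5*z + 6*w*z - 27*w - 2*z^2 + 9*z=w*(6*z - 12) - 2*z^2 + 4*z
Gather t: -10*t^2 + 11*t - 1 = -10*t^2 + 11*t - 1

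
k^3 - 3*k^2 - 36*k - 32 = (k - 8)*(k + 1)*(k + 4)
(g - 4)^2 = g^2 - 8*g + 16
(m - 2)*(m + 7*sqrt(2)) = m^2 - 2*m + 7*sqrt(2)*m - 14*sqrt(2)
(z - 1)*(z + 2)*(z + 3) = z^3 + 4*z^2 + z - 6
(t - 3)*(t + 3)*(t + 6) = t^3 + 6*t^2 - 9*t - 54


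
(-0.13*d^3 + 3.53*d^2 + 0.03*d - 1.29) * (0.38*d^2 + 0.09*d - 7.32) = -0.0494*d^5 + 1.3297*d^4 + 1.2807*d^3 - 26.3271*d^2 - 0.3357*d + 9.4428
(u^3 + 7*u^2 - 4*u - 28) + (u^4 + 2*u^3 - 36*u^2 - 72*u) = u^4 + 3*u^3 - 29*u^2 - 76*u - 28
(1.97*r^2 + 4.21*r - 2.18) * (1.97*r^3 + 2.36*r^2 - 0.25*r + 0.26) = 3.8809*r^5 + 12.9429*r^4 + 5.1485*r^3 - 5.6851*r^2 + 1.6396*r - 0.5668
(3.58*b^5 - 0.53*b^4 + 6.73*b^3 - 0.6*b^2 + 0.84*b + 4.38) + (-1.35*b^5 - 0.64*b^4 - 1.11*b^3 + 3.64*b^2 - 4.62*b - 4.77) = 2.23*b^5 - 1.17*b^4 + 5.62*b^3 + 3.04*b^2 - 3.78*b - 0.39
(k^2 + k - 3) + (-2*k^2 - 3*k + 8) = -k^2 - 2*k + 5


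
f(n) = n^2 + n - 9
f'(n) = 2*n + 1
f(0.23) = -8.72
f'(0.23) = 1.46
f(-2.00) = -7.00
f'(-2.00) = -3.00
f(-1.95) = -7.15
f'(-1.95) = -2.90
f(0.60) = -8.04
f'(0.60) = 2.20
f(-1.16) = -8.81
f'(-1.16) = -1.32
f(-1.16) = -8.81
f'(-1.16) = -1.32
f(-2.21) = -6.33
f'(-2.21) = -3.42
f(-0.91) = -9.08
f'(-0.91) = -0.82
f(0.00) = -9.00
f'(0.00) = 1.00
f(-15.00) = 201.00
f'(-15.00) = -29.00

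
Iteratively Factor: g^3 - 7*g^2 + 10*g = (g)*(g^2 - 7*g + 10) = g*(g - 5)*(g - 2)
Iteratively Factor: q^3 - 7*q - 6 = (q + 1)*(q^2 - q - 6) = (q - 3)*(q + 1)*(q + 2)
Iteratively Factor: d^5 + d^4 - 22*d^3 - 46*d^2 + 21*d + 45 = (d + 3)*(d^4 - 2*d^3 - 16*d^2 + 2*d + 15) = (d - 1)*(d + 3)*(d^3 - d^2 - 17*d - 15) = (d - 1)*(d + 3)^2*(d^2 - 4*d - 5) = (d - 1)*(d + 1)*(d + 3)^2*(d - 5)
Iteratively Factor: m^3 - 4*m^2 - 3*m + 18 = (m - 3)*(m^2 - m - 6) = (m - 3)*(m + 2)*(m - 3)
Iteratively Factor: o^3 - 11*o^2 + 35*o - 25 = (o - 5)*(o^2 - 6*o + 5) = (o - 5)*(o - 1)*(o - 5)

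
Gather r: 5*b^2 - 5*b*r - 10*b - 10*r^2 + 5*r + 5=5*b^2 - 10*b - 10*r^2 + r*(5 - 5*b) + 5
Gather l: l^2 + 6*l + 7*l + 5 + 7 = l^2 + 13*l + 12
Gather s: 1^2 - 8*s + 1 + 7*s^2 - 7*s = 7*s^2 - 15*s + 2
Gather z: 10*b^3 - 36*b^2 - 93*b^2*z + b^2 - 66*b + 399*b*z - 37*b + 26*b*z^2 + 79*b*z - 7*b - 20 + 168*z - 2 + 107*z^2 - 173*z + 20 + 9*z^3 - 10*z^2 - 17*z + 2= 10*b^3 - 35*b^2 - 110*b + 9*z^3 + z^2*(26*b + 97) + z*(-93*b^2 + 478*b - 22)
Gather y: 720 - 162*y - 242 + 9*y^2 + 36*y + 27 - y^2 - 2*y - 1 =8*y^2 - 128*y + 504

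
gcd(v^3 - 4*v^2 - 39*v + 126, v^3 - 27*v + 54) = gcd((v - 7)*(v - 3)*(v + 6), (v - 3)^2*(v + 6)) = v^2 + 3*v - 18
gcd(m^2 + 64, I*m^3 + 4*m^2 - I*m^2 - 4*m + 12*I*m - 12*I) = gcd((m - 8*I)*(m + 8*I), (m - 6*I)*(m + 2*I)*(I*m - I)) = 1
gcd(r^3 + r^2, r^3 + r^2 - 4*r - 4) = r + 1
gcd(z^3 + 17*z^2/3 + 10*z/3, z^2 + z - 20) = z + 5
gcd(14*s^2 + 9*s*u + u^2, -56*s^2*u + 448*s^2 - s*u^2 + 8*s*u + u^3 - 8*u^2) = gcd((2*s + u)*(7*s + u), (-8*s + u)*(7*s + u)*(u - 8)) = 7*s + u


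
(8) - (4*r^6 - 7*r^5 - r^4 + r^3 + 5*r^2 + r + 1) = -4*r^6 + 7*r^5 + r^4 - r^3 - 5*r^2 - r + 7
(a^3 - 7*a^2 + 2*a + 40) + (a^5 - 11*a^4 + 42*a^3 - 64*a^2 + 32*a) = a^5 - 11*a^4 + 43*a^3 - 71*a^2 + 34*a + 40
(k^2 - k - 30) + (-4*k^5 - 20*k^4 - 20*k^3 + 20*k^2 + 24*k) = -4*k^5 - 20*k^4 - 20*k^3 + 21*k^2 + 23*k - 30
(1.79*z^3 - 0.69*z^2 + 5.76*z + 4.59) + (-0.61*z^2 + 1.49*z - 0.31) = 1.79*z^3 - 1.3*z^2 + 7.25*z + 4.28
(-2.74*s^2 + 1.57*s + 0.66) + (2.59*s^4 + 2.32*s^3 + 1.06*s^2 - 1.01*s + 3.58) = 2.59*s^4 + 2.32*s^3 - 1.68*s^2 + 0.56*s + 4.24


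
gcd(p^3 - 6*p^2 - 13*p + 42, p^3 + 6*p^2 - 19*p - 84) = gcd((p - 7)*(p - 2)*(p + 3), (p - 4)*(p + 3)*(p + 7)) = p + 3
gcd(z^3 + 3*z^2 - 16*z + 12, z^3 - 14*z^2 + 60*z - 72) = z - 2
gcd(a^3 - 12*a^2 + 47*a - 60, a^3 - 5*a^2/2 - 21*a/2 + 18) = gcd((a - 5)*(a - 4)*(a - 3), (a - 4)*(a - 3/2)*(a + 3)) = a - 4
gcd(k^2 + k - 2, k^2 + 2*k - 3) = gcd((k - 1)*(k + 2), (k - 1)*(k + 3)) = k - 1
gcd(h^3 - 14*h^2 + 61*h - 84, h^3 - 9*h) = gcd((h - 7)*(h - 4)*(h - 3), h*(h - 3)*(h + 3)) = h - 3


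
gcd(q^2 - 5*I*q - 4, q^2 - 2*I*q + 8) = q - 4*I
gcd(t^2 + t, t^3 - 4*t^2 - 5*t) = t^2 + t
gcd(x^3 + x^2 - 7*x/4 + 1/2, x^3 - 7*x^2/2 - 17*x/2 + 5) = x^2 + 3*x/2 - 1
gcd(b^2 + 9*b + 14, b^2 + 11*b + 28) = b + 7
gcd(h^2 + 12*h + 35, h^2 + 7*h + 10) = h + 5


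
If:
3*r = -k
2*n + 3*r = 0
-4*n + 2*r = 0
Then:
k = 0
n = 0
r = 0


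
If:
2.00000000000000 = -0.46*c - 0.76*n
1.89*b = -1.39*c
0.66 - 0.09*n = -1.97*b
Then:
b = -0.47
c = 0.64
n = -3.02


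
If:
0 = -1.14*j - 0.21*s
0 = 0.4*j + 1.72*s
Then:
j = 0.00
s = 0.00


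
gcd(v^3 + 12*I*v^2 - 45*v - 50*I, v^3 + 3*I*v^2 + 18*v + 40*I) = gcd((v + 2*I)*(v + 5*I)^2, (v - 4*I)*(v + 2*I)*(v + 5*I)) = v^2 + 7*I*v - 10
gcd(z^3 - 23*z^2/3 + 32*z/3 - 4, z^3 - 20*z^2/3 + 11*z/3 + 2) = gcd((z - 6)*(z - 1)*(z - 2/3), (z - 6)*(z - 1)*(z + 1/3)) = z^2 - 7*z + 6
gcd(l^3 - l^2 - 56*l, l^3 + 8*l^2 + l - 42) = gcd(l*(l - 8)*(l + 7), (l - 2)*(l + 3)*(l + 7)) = l + 7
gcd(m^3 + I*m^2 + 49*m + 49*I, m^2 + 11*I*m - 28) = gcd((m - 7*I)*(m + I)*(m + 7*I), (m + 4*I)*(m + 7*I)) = m + 7*I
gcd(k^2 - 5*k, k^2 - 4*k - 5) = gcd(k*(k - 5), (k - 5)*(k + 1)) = k - 5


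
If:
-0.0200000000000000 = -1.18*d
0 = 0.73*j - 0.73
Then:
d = 0.02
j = 1.00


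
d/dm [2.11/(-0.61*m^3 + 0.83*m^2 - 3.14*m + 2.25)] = (3.8613*m^2 - 3.5026*m + 6.6254)/(0.61*m^3 - 0.83*m^2 + 3.14*m - 2.25)^2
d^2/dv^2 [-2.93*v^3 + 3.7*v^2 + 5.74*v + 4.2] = 7.4 - 17.58*v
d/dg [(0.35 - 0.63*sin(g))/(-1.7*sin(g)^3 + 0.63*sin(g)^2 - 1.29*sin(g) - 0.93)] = (-2.142*sin(g)^3 + 2.1819*sin(g)^2 - 0.441*sin(g) + 1.0374)*cos(g)/(2.89*sin(g)^6 - 2.142*sin(g)^5 + 4.7829*sin(g)^4 + 1.5366*sin(g)^3 + 0.4923*sin(g)^2 + 2.3994*sin(g) + 0.8649)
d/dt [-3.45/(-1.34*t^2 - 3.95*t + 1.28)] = (-9.246*t - 13.6275)/(1.34*t^2 + 3.95*t - 1.28)^2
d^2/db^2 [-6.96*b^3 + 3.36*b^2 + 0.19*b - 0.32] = 6.72 - 41.76*b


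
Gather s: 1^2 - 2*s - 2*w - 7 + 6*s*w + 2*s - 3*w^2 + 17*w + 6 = 6*s*w - 3*w^2 + 15*w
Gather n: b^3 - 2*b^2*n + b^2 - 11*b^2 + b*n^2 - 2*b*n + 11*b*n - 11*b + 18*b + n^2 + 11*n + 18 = b^3 - 10*b^2 + 7*b + n^2*(b + 1) + n*(-2*b^2 + 9*b + 11) + 18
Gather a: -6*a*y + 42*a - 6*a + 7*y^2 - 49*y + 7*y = a*(36 - 6*y) + 7*y^2 - 42*y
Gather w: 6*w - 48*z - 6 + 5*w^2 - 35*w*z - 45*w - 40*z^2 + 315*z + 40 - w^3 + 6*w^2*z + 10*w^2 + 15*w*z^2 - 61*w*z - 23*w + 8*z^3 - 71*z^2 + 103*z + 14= -w^3 + w^2*(6*z + 15) + w*(15*z^2 - 96*z - 62) + 8*z^3 - 111*z^2 + 370*z + 48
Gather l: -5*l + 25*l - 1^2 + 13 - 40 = 20*l - 28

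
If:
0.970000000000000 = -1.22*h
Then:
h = -0.80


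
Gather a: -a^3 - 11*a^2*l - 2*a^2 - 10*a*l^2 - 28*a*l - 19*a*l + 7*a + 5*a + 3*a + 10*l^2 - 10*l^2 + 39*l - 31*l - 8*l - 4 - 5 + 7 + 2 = -a^3 + a^2*(-11*l - 2) + a*(-10*l^2 - 47*l + 15)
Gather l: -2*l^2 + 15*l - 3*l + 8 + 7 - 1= -2*l^2 + 12*l + 14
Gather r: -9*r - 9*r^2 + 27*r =-9*r^2 + 18*r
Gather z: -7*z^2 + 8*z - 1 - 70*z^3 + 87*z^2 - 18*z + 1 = -70*z^3 + 80*z^2 - 10*z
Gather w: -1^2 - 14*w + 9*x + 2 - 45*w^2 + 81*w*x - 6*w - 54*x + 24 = -45*w^2 + w*(81*x - 20) - 45*x + 25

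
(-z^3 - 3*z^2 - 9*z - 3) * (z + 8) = -z^4 - 11*z^3 - 33*z^2 - 75*z - 24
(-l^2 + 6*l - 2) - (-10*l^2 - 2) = 9*l^2 + 6*l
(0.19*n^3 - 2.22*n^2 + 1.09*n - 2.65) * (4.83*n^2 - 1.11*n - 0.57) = 0.9177*n^5 - 10.9335*n^4 + 7.6206*n^3 - 12.744*n^2 + 2.3202*n + 1.5105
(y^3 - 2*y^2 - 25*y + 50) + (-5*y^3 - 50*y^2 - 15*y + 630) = -4*y^3 - 52*y^2 - 40*y + 680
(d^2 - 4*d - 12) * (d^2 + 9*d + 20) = d^4 + 5*d^3 - 28*d^2 - 188*d - 240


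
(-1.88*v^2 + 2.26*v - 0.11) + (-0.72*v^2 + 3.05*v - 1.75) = -2.6*v^2 + 5.31*v - 1.86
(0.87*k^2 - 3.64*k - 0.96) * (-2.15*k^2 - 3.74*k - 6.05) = -1.8705*k^4 + 4.5722*k^3 + 10.4141*k^2 + 25.6124*k + 5.808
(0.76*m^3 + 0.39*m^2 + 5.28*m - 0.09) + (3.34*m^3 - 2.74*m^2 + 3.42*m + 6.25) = 4.1*m^3 - 2.35*m^2 + 8.7*m + 6.16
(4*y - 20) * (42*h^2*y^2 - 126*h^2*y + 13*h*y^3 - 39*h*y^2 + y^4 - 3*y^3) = 168*h^2*y^3 - 1344*h^2*y^2 + 2520*h^2*y + 52*h*y^4 - 416*h*y^3 + 780*h*y^2 + 4*y^5 - 32*y^4 + 60*y^3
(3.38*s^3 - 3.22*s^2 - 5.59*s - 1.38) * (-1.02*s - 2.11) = -3.4476*s^4 - 3.8474*s^3 + 12.496*s^2 + 13.2025*s + 2.9118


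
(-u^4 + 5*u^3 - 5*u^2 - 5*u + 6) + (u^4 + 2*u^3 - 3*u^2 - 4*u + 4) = 7*u^3 - 8*u^2 - 9*u + 10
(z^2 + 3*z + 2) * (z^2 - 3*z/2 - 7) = z^4 + 3*z^3/2 - 19*z^2/2 - 24*z - 14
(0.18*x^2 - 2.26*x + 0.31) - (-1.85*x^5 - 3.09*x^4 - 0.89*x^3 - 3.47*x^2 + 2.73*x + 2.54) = 1.85*x^5 + 3.09*x^4 + 0.89*x^3 + 3.65*x^2 - 4.99*x - 2.23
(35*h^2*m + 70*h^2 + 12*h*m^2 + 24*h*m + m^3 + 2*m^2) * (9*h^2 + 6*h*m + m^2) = 315*h^4*m + 630*h^4 + 318*h^3*m^2 + 636*h^3*m + 116*h^2*m^3 + 232*h^2*m^2 + 18*h*m^4 + 36*h*m^3 + m^5 + 2*m^4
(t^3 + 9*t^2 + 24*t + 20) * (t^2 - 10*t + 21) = t^5 - t^4 - 45*t^3 - 31*t^2 + 304*t + 420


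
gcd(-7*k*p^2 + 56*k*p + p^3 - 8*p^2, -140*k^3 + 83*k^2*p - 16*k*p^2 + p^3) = -7*k + p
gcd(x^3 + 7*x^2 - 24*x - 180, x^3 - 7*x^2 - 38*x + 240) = x^2 + x - 30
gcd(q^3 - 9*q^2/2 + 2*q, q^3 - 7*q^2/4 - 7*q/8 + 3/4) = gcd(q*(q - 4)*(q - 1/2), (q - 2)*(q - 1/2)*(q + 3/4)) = q - 1/2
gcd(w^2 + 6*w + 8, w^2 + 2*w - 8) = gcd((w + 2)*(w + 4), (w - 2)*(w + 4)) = w + 4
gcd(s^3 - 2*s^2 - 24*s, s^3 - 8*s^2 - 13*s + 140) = s + 4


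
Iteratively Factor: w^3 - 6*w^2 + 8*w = (w)*(w^2 - 6*w + 8) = w*(w - 4)*(w - 2)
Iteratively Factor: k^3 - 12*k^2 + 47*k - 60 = (k - 4)*(k^2 - 8*k + 15) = (k - 5)*(k - 4)*(k - 3)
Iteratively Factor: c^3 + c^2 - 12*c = (c - 3)*(c^2 + 4*c) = (c - 3)*(c + 4)*(c)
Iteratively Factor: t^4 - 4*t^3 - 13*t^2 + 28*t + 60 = (t - 5)*(t^3 + t^2 - 8*t - 12) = (t - 5)*(t + 2)*(t^2 - t - 6) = (t - 5)*(t + 2)^2*(t - 3)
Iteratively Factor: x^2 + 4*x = (x + 4)*(x)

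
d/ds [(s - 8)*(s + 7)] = 2*s - 1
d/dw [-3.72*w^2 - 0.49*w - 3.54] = -7.44*w - 0.49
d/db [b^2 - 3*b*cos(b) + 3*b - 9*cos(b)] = 3*b*sin(b) + 2*b + 9*sin(b) - 3*cos(b) + 3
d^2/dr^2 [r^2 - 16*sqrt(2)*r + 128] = 2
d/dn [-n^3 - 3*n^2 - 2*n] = -3*n^2 - 6*n - 2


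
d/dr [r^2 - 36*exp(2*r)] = 2*r - 72*exp(2*r)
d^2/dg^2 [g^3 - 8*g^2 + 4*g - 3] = 6*g - 16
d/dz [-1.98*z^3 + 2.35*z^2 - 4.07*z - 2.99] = -5.94*z^2 + 4.7*z - 4.07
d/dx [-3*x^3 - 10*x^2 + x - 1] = -9*x^2 - 20*x + 1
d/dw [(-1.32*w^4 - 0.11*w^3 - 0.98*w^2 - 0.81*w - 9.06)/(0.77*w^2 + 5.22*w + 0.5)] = (-2.0328*w^5 - 20.7559*w^4 - 3.7884*w^3 - 4.6569*w^2 + 12.9724*w + 46.8882)/(0.5929*w^4 + 8.0388*w^3 + 28.0184*w^2 + 5.22*w + 0.25)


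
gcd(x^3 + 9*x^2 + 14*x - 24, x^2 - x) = x - 1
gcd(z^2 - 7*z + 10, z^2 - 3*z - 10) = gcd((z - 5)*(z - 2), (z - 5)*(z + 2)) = z - 5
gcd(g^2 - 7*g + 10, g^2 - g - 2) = g - 2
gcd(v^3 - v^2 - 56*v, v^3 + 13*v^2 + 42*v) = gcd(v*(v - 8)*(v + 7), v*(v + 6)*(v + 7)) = v^2 + 7*v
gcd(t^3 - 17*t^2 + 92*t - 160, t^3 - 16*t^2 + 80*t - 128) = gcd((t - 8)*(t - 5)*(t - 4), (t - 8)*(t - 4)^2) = t^2 - 12*t + 32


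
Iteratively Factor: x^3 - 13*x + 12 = (x - 3)*(x^2 + 3*x - 4) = (x - 3)*(x - 1)*(x + 4)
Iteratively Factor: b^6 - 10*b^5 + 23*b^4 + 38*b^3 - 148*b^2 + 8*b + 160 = (b + 1)*(b^5 - 11*b^4 + 34*b^3 + 4*b^2 - 152*b + 160) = (b - 5)*(b + 1)*(b^4 - 6*b^3 + 4*b^2 + 24*b - 32) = (b - 5)*(b - 2)*(b + 1)*(b^3 - 4*b^2 - 4*b + 16) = (b - 5)*(b - 2)^2*(b + 1)*(b^2 - 2*b - 8) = (b - 5)*(b - 2)^2*(b + 1)*(b + 2)*(b - 4)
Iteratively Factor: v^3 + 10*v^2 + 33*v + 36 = (v + 3)*(v^2 + 7*v + 12) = (v + 3)*(v + 4)*(v + 3)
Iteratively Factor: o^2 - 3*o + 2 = (o - 2)*(o - 1)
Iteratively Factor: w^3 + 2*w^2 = (w + 2)*(w^2) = w*(w + 2)*(w)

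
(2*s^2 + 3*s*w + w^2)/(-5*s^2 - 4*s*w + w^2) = (-2*s - w)/(5*s - w)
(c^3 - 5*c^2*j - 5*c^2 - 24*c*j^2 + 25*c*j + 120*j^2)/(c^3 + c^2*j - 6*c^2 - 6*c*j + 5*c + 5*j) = (c^2 - 5*c*j - 24*j^2)/(c^2 + c*j - c - j)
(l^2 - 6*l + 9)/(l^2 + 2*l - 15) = (l - 3)/(l + 5)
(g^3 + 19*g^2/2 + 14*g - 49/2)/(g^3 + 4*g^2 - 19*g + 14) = (g + 7/2)/(g - 2)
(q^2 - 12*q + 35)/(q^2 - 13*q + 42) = (q - 5)/(q - 6)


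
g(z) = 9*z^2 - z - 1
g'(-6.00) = -109.00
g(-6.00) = 329.00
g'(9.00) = 161.00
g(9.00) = 719.00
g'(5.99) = 106.82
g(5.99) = 315.93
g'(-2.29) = -42.22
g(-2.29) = 48.49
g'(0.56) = 9.08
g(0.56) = 1.26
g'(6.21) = 110.78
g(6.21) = 339.87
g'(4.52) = 80.36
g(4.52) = 178.35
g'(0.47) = 7.46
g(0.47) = 0.52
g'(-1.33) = -24.94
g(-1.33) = 16.25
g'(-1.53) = -28.54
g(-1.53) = 21.60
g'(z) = 18*z - 1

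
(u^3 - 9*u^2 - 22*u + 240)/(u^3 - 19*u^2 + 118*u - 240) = (u + 5)/(u - 5)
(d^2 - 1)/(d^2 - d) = (d + 1)/d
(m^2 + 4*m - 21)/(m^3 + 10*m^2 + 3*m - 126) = 1/(m + 6)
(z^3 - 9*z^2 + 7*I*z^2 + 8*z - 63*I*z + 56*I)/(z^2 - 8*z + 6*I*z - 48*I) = (z^2 + z*(-1 + 7*I) - 7*I)/(z + 6*I)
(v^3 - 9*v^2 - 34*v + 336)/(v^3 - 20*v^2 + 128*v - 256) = (v^2 - v - 42)/(v^2 - 12*v + 32)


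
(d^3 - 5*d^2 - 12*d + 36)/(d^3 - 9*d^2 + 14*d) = (d^2 - 3*d - 18)/(d*(d - 7))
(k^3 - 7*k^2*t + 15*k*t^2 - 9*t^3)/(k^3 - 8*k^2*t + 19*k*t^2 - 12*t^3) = (-k + 3*t)/(-k + 4*t)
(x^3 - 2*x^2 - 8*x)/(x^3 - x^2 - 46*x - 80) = x*(x - 4)/(x^2 - 3*x - 40)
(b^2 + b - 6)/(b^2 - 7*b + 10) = (b + 3)/(b - 5)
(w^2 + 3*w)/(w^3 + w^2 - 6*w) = 1/(w - 2)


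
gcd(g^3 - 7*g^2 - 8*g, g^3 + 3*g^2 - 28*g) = g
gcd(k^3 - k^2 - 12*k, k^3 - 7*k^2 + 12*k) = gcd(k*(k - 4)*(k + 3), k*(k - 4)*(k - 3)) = k^2 - 4*k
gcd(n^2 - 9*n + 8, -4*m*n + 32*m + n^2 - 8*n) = n - 8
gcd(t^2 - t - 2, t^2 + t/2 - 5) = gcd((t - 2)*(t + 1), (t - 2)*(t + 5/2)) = t - 2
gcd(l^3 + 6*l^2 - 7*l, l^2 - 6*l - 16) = 1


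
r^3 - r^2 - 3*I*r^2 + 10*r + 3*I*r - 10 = (r - 1)*(r - 5*I)*(r + 2*I)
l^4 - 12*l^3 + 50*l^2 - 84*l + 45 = (l - 5)*(l - 3)^2*(l - 1)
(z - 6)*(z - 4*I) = z^2 - 6*z - 4*I*z + 24*I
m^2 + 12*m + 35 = (m + 5)*(m + 7)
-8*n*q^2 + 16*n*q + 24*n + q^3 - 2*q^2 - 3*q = (-8*n + q)*(q - 3)*(q + 1)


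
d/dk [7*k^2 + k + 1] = 14*k + 1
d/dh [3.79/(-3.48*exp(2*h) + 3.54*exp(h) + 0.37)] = (26.3784*exp(h) - 13.4166)*exp(h)/(-3.48*exp(2*h) + 3.54*exp(h) + 0.37)^2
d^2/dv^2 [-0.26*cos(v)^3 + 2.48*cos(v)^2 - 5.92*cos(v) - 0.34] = 6.115*cos(v) - 4.96*cos(2*v) + 0.585*cos(3*v)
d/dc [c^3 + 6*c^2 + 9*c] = 3*c^2 + 12*c + 9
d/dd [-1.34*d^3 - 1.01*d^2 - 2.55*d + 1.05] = -4.02*d^2 - 2.02*d - 2.55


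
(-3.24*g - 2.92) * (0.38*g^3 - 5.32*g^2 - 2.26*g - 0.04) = -1.2312*g^4 + 16.1272*g^3 + 22.8568*g^2 + 6.7288*g + 0.1168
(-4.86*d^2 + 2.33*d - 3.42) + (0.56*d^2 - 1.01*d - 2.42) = -4.3*d^2 + 1.32*d - 5.84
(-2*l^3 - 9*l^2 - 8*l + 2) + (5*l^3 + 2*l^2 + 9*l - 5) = 3*l^3 - 7*l^2 + l - 3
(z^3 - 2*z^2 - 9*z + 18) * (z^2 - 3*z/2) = z^5 - 7*z^4/2 - 6*z^3 + 63*z^2/2 - 27*z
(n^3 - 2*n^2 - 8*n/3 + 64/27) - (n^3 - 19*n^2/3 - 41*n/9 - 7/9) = 13*n^2/3 + 17*n/9 + 85/27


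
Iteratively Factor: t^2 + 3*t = (t + 3)*(t)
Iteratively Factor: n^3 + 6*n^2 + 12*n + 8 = (n + 2)*(n^2 + 4*n + 4) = (n + 2)^2*(n + 2)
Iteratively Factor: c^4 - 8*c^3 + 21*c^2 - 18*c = (c - 3)*(c^3 - 5*c^2 + 6*c) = (c - 3)^2*(c^2 - 2*c) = c*(c - 3)^2*(c - 2)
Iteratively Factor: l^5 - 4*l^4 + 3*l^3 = (l)*(l^4 - 4*l^3 + 3*l^2) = l*(l - 3)*(l^3 - l^2) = l^2*(l - 3)*(l^2 - l) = l^2*(l - 3)*(l - 1)*(l)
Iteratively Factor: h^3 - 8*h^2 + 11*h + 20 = (h - 4)*(h^2 - 4*h - 5) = (h - 4)*(h + 1)*(h - 5)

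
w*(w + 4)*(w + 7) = w^3 + 11*w^2 + 28*w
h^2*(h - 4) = h^3 - 4*h^2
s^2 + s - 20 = (s - 4)*(s + 5)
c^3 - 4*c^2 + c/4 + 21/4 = (c - 7/2)*(c - 3/2)*(c + 1)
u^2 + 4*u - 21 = (u - 3)*(u + 7)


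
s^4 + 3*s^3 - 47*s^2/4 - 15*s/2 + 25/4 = (s - 5/2)*(s - 1/2)*(s + 1)*(s + 5)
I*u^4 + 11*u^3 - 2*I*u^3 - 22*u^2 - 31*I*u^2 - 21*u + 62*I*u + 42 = (u - 2)*(u - 7*I)*(u - 3*I)*(I*u + 1)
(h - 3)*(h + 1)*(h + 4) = h^3 + 2*h^2 - 11*h - 12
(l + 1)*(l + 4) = l^2 + 5*l + 4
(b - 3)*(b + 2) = b^2 - b - 6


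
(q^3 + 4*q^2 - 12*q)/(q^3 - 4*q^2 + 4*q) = (q + 6)/(q - 2)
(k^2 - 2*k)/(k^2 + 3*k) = (k - 2)/(k + 3)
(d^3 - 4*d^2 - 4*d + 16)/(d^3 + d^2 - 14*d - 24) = (d - 2)/(d + 3)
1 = 1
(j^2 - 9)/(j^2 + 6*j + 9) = (j - 3)/(j + 3)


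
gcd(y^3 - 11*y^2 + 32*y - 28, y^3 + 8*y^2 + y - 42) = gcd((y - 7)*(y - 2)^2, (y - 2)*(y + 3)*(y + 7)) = y - 2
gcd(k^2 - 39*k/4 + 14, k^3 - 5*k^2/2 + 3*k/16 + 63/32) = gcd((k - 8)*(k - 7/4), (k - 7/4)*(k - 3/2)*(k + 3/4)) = k - 7/4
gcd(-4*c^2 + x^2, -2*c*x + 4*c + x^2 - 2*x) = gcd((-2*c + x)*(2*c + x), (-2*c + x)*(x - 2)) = -2*c + x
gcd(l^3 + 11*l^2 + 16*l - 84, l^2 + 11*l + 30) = l + 6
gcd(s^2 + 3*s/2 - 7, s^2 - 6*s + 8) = s - 2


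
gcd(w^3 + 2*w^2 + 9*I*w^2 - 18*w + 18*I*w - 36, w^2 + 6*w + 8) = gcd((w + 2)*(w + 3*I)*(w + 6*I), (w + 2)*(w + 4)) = w + 2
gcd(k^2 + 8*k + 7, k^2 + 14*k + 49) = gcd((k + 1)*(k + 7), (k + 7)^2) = k + 7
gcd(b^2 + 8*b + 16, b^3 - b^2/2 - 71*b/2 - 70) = b + 4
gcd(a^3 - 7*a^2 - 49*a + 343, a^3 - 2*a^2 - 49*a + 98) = a^2 - 49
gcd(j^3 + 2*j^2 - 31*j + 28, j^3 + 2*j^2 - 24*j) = j - 4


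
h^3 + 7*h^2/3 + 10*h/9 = h*(h + 2/3)*(h + 5/3)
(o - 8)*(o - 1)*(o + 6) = o^3 - 3*o^2 - 46*o + 48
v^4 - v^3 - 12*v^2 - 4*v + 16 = (v - 4)*(v - 1)*(v + 2)^2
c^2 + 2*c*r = c*(c + 2*r)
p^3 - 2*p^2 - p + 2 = (p - 2)*(p - 1)*(p + 1)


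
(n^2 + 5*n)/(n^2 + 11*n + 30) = n/(n + 6)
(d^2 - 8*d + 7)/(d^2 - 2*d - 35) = (d - 1)/(d + 5)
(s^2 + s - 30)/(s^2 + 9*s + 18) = (s - 5)/(s + 3)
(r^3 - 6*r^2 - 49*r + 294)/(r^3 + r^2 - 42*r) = (r - 7)/r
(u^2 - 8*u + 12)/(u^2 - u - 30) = (u - 2)/(u + 5)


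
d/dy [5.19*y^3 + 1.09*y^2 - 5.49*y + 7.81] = 15.57*y^2 + 2.18*y - 5.49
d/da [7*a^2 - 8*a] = 14*a - 8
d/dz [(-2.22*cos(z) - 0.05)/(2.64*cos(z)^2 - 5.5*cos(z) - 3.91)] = (5.8608*sin(z)^2 - 0.263999999999999*cos(z) - 14.266)*sin(z)/(-2.64*cos(z)^2 + 5.5*cos(z) + 3.91)^2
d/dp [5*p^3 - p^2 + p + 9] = 15*p^2 - 2*p + 1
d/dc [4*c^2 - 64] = 8*c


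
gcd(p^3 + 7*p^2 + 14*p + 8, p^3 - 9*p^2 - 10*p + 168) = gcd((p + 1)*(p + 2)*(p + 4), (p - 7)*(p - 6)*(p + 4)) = p + 4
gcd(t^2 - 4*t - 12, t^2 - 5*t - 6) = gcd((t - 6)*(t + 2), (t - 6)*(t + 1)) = t - 6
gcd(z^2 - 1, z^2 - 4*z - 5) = z + 1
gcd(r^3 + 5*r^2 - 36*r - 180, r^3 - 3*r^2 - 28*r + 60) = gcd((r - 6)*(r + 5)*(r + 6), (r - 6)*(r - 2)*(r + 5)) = r^2 - r - 30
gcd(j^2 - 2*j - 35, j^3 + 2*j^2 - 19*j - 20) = j + 5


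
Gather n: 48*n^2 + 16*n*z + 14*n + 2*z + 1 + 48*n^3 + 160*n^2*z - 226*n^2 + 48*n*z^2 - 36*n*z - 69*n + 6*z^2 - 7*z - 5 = 48*n^3 + n^2*(160*z - 178) + n*(48*z^2 - 20*z - 55) + 6*z^2 - 5*z - 4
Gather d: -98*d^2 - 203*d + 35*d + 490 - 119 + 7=-98*d^2 - 168*d + 378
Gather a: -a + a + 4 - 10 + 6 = 0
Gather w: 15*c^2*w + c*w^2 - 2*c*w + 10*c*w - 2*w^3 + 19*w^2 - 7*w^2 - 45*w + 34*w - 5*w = -2*w^3 + w^2*(c + 12) + w*(15*c^2 + 8*c - 16)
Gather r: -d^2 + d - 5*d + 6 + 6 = -d^2 - 4*d + 12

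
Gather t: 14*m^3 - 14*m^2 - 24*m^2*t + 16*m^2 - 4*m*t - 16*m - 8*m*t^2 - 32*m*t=14*m^3 + 2*m^2 - 8*m*t^2 - 16*m + t*(-24*m^2 - 36*m)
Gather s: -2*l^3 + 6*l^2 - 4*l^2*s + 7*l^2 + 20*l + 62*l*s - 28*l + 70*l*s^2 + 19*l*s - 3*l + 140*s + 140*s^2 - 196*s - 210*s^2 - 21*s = -2*l^3 + 13*l^2 - 11*l + s^2*(70*l - 70) + s*(-4*l^2 + 81*l - 77)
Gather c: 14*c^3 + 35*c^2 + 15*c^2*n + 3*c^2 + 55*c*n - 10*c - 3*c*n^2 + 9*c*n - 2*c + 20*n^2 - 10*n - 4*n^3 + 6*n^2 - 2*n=14*c^3 + c^2*(15*n + 38) + c*(-3*n^2 + 64*n - 12) - 4*n^3 + 26*n^2 - 12*n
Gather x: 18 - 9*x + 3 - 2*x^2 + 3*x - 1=-2*x^2 - 6*x + 20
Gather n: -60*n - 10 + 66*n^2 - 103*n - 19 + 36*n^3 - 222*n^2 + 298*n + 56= 36*n^3 - 156*n^2 + 135*n + 27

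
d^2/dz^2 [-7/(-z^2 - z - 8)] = 14*(-z^2 - z + (2*z + 1)^2 - 8)/(z^2 + z + 8)^3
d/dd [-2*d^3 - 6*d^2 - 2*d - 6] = -6*d^2 - 12*d - 2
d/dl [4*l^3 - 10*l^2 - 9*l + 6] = 12*l^2 - 20*l - 9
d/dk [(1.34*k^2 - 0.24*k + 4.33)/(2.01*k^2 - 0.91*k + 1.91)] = (-0.737*k^2 - 12.2878*k + 3.4819)/(4.0401*k^4 - 3.6582*k^3 + 8.5063*k^2 - 3.4762*k + 3.6481)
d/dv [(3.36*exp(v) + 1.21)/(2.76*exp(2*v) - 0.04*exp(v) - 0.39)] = (-(3.36*exp(v) + 1.21)*(5.52*exp(v) - 0.04) + 9.2736*exp(2*v) - 0.1344*exp(v) - 1.3104)*exp(v)/(-2.76*exp(2*v) + 0.04*exp(v) + 0.39)^2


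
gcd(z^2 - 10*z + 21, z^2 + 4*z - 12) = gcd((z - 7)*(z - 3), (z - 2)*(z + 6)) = 1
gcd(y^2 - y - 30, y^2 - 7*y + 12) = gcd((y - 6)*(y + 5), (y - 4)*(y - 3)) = 1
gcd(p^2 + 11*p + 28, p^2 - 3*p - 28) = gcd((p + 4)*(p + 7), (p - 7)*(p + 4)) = p + 4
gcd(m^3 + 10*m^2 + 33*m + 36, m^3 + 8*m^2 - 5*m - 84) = m + 4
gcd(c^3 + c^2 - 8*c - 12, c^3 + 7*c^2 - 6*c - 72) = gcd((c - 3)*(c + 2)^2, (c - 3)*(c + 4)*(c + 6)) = c - 3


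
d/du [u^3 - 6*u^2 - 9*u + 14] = 3*u^2 - 12*u - 9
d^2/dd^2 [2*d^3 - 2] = 12*d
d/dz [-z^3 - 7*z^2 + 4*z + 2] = -3*z^2 - 14*z + 4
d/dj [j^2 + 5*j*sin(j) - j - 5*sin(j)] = 5*j*cos(j) + 2*j - 5*sqrt(2)*cos(j + pi/4) - 1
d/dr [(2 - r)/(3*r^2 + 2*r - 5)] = (3*r^2 - 12*r + 1)/(9*r^4 + 12*r^3 - 26*r^2 - 20*r + 25)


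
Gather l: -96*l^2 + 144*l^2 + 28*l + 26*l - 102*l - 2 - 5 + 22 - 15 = 48*l^2 - 48*l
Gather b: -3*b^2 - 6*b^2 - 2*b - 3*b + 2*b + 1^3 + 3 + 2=-9*b^2 - 3*b + 6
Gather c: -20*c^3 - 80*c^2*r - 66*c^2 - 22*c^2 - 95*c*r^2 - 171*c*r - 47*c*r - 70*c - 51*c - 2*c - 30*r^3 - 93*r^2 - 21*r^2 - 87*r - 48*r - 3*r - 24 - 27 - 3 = -20*c^3 + c^2*(-80*r - 88) + c*(-95*r^2 - 218*r - 123) - 30*r^3 - 114*r^2 - 138*r - 54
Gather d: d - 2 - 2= d - 4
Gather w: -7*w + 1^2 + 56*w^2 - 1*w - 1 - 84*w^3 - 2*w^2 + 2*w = -84*w^3 + 54*w^2 - 6*w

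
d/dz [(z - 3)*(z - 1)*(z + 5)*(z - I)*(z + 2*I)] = 5*z^4 + 4*z^3*(1 + I) + 3*z^2*(-15 + I) + 34*z*(1 - I) - 34 + 15*I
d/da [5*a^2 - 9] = 10*a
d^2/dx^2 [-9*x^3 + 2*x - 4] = -54*x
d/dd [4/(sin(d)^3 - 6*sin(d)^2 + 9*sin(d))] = 12*(1 - sin(d))*cos(d)/((sin(d) - 3)^3*sin(d)^2)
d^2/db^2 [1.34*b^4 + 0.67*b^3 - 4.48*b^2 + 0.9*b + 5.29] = 16.08*b^2 + 4.02*b - 8.96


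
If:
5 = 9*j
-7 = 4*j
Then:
No Solution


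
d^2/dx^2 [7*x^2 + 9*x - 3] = 14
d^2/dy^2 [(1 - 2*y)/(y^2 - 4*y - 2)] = 2*(4*(y - 2)^2*(2*y - 1) + 3*(2*y - 3)*(-y^2 + 4*y + 2))/(-y^2 + 4*y + 2)^3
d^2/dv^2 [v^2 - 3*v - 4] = 2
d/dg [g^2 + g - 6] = 2*g + 1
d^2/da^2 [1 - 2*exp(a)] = -2*exp(a)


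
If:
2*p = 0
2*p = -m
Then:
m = 0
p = 0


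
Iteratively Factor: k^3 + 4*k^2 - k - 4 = (k - 1)*(k^2 + 5*k + 4) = (k - 1)*(k + 4)*(k + 1)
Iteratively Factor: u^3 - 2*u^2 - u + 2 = (u + 1)*(u^2 - 3*u + 2) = (u - 1)*(u + 1)*(u - 2)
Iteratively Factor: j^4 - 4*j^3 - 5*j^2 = (j)*(j^3 - 4*j^2 - 5*j) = j*(j - 5)*(j^2 + j) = j*(j - 5)*(j + 1)*(j)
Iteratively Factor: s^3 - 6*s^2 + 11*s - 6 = (s - 3)*(s^2 - 3*s + 2) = (s - 3)*(s - 2)*(s - 1)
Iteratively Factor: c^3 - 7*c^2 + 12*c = (c - 3)*(c^2 - 4*c) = c*(c - 3)*(c - 4)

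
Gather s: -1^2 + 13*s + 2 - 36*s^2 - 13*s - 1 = -36*s^2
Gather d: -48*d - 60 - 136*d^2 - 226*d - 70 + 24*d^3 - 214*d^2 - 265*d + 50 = 24*d^3 - 350*d^2 - 539*d - 80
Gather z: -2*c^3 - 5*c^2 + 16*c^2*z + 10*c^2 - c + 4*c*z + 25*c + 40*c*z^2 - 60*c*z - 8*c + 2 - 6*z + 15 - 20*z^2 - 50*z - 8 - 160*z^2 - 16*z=-2*c^3 + 5*c^2 + 16*c + z^2*(40*c - 180) + z*(16*c^2 - 56*c - 72) + 9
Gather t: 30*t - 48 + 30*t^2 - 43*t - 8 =30*t^2 - 13*t - 56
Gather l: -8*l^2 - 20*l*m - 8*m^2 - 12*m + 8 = -8*l^2 - 20*l*m - 8*m^2 - 12*m + 8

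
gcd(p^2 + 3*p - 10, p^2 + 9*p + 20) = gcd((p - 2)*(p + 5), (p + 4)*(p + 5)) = p + 5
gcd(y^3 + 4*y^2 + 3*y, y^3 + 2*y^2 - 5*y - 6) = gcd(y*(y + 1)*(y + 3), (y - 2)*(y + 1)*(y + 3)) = y^2 + 4*y + 3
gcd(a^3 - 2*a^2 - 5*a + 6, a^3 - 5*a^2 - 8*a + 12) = a^2 + a - 2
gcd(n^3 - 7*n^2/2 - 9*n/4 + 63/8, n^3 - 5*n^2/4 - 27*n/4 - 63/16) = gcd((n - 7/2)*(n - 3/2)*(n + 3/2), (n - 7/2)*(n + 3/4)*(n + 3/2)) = n^2 - 2*n - 21/4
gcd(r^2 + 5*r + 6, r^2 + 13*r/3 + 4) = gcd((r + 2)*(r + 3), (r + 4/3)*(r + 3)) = r + 3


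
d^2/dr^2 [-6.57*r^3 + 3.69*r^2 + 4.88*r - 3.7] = 7.38 - 39.42*r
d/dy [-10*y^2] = -20*y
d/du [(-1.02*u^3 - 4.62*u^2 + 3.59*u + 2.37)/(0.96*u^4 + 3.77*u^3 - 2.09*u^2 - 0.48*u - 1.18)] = (0.9792*u^6 + 8.8704*u^5 + 9.21*u^4 - 35.1902*u^3 - 13.4732*u^2 + 20.8098*u - 3.0986)/(0.9216*u^8 + 7.2384*u^7 + 10.2001*u^6 - 16.6802*u^5 - 1.5167*u^4 - 6.8908*u^3 + 5.1628*u^2 + 1.1328*u + 1.3924)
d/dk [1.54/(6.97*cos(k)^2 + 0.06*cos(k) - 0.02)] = (21.4676*cos(k) + 0.0924)*sin(k)/(6.97*cos(k)^2 + 0.06*cos(k) - 0.02)^2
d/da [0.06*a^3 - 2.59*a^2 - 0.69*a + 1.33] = 0.18*a^2 - 5.18*a - 0.69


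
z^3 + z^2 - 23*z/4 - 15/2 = (z - 5/2)*(z + 3/2)*(z + 2)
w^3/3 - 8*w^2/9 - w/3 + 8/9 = (w/3 + 1/3)*(w - 8/3)*(w - 1)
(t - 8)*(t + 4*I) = t^2 - 8*t + 4*I*t - 32*I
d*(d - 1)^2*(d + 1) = d^4 - d^3 - d^2 + d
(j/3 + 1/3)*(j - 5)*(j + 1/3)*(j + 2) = j^4/3 - 5*j^3/9 - 41*j^2/9 - 43*j/9 - 10/9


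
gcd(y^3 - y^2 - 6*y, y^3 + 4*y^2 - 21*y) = y^2 - 3*y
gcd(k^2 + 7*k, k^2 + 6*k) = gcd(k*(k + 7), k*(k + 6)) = k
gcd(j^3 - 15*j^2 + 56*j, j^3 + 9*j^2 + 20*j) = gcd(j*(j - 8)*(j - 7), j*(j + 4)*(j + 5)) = j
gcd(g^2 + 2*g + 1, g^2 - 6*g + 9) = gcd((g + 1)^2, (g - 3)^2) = 1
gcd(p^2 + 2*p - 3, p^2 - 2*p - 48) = 1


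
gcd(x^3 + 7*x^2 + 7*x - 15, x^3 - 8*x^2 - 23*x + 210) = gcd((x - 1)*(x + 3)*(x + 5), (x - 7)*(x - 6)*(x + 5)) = x + 5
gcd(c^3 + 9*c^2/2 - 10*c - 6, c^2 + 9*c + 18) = c + 6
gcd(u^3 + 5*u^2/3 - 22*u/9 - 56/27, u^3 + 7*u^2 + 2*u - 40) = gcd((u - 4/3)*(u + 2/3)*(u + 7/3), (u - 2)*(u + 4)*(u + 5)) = 1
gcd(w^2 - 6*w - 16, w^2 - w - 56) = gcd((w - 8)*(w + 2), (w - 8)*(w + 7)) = w - 8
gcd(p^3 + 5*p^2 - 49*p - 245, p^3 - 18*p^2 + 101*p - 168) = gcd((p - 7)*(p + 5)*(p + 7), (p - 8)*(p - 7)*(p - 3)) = p - 7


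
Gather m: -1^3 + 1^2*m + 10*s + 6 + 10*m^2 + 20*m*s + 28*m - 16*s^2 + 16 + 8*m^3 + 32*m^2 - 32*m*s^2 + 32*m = 8*m^3 + 42*m^2 + m*(-32*s^2 + 20*s + 61) - 16*s^2 + 10*s + 21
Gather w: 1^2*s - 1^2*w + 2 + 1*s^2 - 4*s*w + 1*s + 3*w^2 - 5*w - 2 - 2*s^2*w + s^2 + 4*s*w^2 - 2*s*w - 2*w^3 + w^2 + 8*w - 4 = 2*s^2 + 2*s - 2*w^3 + w^2*(4*s + 4) + w*(-2*s^2 - 6*s + 2) - 4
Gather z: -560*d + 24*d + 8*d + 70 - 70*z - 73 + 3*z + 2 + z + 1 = -528*d - 66*z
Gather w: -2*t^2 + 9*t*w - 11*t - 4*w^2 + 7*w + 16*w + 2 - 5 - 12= -2*t^2 - 11*t - 4*w^2 + w*(9*t + 23) - 15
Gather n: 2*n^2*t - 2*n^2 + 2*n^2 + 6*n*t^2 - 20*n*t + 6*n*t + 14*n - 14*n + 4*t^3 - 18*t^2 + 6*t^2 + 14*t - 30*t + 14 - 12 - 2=2*n^2*t + n*(6*t^2 - 14*t) + 4*t^3 - 12*t^2 - 16*t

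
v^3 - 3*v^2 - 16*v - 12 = (v - 6)*(v + 1)*(v + 2)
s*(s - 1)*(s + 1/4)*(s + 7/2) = s^4 + 11*s^3/4 - 23*s^2/8 - 7*s/8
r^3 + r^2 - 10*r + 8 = (r - 2)*(r - 1)*(r + 4)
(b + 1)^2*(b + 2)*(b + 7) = b^4 + 11*b^3 + 33*b^2 + 37*b + 14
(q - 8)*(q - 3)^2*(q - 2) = q^4 - 16*q^3 + 85*q^2 - 186*q + 144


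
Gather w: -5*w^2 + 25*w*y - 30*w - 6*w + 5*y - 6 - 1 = -5*w^2 + w*(25*y - 36) + 5*y - 7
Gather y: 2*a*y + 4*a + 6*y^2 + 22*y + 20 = 4*a + 6*y^2 + y*(2*a + 22) + 20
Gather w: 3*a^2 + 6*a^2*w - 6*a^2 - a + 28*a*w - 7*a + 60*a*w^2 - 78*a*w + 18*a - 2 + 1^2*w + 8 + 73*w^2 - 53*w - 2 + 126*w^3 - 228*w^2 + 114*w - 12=-3*a^2 + 10*a + 126*w^3 + w^2*(60*a - 155) + w*(6*a^2 - 50*a + 62) - 8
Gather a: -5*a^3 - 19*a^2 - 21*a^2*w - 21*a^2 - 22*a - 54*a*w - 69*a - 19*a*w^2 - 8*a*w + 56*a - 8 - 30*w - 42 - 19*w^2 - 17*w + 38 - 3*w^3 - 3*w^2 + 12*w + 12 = -5*a^3 + a^2*(-21*w - 40) + a*(-19*w^2 - 62*w - 35) - 3*w^3 - 22*w^2 - 35*w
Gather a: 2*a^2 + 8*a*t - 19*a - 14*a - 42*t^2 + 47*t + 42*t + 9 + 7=2*a^2 + a*(8*t - 33) - 42*t^2 + 89*t + 16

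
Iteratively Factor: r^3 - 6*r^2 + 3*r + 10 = (r - 5)*(r^2 - r - 2) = (r - 5)*(r - 2)*(r + 1)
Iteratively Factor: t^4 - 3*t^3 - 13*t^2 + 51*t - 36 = (t - 1)*(t^3 - 2*t^2 - 15*t + 36) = (t - 3)*(t - 1)*(t^2 + t - 12) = (t - 3)*(t - 1)*(t + 4)*(t - 3)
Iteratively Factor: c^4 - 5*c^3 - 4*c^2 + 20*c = (c - 5)*(c^3 - 4*c) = c*(c - 5)*(c^2 - 4) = c*(c - 5)*(c + 2)*(c - 2)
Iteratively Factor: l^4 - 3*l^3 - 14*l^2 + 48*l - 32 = (l + 4)*(l^3 - 7*l^2 + 14*l - 8) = (l - 2)*(l + 4)*(l^2 - 5*l + 4) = (l - 4)*(l - 2)*(l + 4)*(l - 1)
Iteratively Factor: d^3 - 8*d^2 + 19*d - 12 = (d - 3)*(d^2 - 5*d + 4) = (d - 4)*(d - 3)*(d - 1)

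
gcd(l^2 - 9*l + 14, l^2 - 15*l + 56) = l - 7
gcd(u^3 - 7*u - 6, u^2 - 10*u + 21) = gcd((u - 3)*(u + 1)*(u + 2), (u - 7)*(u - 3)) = u - 3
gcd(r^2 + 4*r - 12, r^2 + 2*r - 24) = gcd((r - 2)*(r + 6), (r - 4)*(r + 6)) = r + 6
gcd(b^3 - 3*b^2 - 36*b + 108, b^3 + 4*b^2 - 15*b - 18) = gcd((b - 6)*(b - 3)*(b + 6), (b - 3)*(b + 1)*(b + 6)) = b^2 + 3*b - 18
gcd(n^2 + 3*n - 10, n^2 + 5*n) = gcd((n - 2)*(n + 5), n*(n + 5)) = n + 5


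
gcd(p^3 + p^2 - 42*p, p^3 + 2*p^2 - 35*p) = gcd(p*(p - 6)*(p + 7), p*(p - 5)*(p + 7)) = p^2 + 7*p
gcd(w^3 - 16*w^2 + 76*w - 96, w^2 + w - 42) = w - 6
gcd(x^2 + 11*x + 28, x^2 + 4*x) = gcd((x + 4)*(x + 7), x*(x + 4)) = x + 4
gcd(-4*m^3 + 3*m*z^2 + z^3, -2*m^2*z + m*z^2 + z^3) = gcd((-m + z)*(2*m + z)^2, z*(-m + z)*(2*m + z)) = -2*m^2 + m*z + z^2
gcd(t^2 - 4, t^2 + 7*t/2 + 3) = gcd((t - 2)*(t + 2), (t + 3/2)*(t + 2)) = t + 2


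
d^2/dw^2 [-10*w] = 0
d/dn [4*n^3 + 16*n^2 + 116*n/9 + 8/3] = 12*n^2 + 32*n + 116/9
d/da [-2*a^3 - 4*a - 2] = -6*a^2 - 4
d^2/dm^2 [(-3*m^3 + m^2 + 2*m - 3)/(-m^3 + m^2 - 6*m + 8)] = 2*(2*m^6 - 60*m^5 + 186*m^4 + 8*m^3 - 441*m^2 + 642*m - 76)/(m^9 - 3*m^8 + 21*m^7 - 61*m^6 + 174*m^5 - 420*m^4 + 696*m^3 - 1056*m^2 + 1152*m - 512)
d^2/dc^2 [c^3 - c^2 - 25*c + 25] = 6*c - 2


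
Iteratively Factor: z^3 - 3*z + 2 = (z + 2)*(z^2 - 2*z + 1) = (z - 1)*(z + 2)*(z - 1)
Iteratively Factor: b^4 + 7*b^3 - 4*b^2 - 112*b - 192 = (b + 4)*(b^3 + 3*b^2 - 16*b - 48) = (b + 3)*(b + 4)*(b^2 - 16) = (b + 3)*(b + 4)^2*(b - 4)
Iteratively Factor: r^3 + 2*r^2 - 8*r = (r + 4)*(r^2 - 2*r) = (r - 2)*(r + 4)*(r)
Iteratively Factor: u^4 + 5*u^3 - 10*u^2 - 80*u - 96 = (u + 3)*(u^3 + 2*u^2 - 16*u - 32) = (u + 2)*(u + 3)*(u^2 - 16) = (u - 4)*(u + 2)*(u + 3)*(u + 4)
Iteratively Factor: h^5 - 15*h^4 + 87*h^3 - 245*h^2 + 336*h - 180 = (h - 3)*(h^4 - 12*h^3 + 51*h^2 - 92*h + 60) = (h - 3)*(h - 2)*(h^3 - 10*h^2 + 31*h - 30) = (h - 3)*(h - 2)^2*(h^2 - 8*h + 15) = (h - 5)*(h - 3)*(h - 2)^2*(h - 3)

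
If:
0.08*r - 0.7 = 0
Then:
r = 8.75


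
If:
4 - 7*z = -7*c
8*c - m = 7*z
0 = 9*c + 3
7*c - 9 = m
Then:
No Solution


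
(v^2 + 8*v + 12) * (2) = 2*v^2 + 16*v + 24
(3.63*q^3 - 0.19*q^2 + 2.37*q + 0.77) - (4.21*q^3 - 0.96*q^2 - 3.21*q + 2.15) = -0.58*q^3 + 0.77*q^2 + 5.58*q - 1.38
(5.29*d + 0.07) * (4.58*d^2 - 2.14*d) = 24.2282*d^3 - 11.0*d^2 - 0.1498*d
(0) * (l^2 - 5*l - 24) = 0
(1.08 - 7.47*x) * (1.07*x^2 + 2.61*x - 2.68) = -7.9929*x^3 - 18.3411*x^2 + 22.8384*x - 2.8944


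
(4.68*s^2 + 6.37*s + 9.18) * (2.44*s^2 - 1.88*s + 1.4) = 11.4192*s^4 + 6.7444*s^3 + 16.9756*s^2 - 8.3404*s + 12.852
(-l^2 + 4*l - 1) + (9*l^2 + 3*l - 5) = 8*l^2 + 7*l - 6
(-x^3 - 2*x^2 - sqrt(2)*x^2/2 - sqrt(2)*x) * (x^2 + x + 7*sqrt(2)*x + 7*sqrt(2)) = -x^5 - 15*sqrt(2)*x^4/2 - 3*x^4 - 45*sqrt(2)*x^3/2 - 9*x^3 - 15*sqrt(2)*x^2 - 21*x^2 - 14*x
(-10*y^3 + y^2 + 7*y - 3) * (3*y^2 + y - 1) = -30*y^5 - 7*y^4 + 32*y^3 - 3*y^2 - 10*y + 3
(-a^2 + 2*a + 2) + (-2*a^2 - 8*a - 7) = -3*a^2 - 6*a - 5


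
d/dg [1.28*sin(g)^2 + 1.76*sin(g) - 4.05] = (2.56*sin(g) + 1.76)*cos(g)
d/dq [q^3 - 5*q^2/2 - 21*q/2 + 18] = 3*q^2 - 5*q - 21/2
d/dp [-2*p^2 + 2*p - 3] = 2 - 4*p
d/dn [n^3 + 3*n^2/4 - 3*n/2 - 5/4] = 3*n^2 + 3*n/2 - 3/2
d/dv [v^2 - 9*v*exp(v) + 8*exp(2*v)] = -9*v*exp(v) + 2*v + 16*exp(2*v) - 9*exp(v)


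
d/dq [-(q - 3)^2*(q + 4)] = (-3*q - 5)*(q - 3)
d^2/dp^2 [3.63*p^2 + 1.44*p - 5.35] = 7.26000000000000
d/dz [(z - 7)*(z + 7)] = 2*z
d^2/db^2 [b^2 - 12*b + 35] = 2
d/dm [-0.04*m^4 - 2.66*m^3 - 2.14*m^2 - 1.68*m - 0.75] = -0.16*m^3 - 7.98*m^2 - 4.28*m - 1.68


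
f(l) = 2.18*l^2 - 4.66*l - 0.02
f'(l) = 4.36*l - 4.66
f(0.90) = -2.45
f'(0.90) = -0.74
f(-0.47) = 2.65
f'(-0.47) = -6.71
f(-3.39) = 40.83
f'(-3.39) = -19.44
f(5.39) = 38.20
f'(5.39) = 18.84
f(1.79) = -1.38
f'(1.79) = 3.14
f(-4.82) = 73.09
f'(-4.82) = -25.68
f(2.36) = 1.12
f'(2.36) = 5.63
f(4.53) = 23.61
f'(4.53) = 15.09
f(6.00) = 50.50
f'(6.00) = 21.50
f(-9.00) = 218.50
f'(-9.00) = -43.90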